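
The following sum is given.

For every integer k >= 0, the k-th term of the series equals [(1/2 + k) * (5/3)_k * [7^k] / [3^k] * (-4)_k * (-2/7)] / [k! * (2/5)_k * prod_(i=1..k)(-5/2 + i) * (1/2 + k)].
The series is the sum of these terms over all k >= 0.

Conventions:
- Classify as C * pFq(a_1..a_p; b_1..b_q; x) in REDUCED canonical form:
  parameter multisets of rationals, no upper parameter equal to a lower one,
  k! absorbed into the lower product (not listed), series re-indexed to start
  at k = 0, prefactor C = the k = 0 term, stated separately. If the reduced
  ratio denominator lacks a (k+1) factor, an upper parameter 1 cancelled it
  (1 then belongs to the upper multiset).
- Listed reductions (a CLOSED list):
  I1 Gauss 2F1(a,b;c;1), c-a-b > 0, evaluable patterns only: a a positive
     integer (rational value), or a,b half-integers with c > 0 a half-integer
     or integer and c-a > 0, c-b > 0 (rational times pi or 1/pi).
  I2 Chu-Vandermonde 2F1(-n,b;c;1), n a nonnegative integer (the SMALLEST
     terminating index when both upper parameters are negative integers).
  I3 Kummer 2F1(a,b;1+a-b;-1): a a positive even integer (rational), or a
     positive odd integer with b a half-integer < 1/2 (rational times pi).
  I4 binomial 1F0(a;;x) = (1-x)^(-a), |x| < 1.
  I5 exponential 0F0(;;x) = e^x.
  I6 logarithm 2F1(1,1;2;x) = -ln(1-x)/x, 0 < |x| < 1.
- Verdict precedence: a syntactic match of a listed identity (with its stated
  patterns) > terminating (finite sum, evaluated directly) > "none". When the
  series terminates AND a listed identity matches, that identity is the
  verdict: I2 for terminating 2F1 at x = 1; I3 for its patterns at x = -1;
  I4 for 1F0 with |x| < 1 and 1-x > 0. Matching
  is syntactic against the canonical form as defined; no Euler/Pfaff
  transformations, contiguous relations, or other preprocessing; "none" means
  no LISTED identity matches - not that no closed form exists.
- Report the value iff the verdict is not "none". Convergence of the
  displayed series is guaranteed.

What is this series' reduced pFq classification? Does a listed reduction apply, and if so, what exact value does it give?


x = 7/3 here; the reduced form reads 2F2, upper {-4, 5/3}, lower {-3/2, 2/5}, C = -2/7. Verdict: terminating - upper -4 stops the sum at k = 4; the 5 terms are added exactly. Its exact value is 2369641202/21080493.

First insight: x = (7/3) and the lower running product (C = -2/7) is a rising factorial.
Adjacent-term ratio: r(k) = (7/3) * (k-4) (k+5/3) / [(k-3/2) (k+2/5) (k+1)] - poly over poly, x = (7/3) from leading terms; C = -2/7 at k = 0.


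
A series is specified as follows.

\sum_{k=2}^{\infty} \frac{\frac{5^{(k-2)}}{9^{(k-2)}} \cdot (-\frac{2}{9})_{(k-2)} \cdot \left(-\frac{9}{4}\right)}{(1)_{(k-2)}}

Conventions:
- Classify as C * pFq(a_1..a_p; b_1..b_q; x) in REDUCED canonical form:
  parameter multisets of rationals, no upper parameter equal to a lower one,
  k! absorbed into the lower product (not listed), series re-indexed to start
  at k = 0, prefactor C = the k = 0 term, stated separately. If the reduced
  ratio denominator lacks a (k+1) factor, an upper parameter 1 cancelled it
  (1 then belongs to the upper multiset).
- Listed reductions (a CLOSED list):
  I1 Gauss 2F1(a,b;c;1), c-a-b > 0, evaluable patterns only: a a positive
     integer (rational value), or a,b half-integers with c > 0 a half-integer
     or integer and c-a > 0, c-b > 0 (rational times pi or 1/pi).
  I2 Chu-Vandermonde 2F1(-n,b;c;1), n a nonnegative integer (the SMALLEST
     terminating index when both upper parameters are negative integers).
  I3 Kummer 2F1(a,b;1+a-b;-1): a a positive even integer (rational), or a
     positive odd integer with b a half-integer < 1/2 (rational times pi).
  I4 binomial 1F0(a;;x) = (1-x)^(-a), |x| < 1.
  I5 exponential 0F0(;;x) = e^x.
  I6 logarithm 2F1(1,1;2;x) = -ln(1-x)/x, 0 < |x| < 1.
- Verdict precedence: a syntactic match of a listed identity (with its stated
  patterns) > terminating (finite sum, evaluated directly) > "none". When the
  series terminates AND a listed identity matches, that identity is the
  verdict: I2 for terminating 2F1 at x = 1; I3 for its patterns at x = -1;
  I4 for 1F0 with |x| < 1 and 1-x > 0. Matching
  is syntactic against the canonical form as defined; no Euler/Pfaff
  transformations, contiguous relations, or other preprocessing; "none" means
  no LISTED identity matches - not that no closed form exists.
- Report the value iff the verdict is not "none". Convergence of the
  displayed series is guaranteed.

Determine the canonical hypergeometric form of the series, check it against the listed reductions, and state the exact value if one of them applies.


With C = -\frac{9}{4}: the canonical form is 1F0(-\frac{2}{9}; -; \frac{5}{9}). Verdict: the I4 binomial reduction applies (the 1F0 binomial series: exponent 2/9, x = \frac{5}{9}). Sum: \left(-\frac{9}{4}\right) \cdot \left(\frac{4}{9}\right)^{\frac{2}{9}}.

Structural cue: t_0 being -\frac{9}{4}, (1)_k (C = -9/4, x = 5/9) is k! itself.
Ratio: r(k) = \frac{5}{9} * (k-\frac{2}{9}) / [(k+1)] - rational in k. x = \frac{5}{9}; t_0 = -\frac{9}{4}; negate the roots.


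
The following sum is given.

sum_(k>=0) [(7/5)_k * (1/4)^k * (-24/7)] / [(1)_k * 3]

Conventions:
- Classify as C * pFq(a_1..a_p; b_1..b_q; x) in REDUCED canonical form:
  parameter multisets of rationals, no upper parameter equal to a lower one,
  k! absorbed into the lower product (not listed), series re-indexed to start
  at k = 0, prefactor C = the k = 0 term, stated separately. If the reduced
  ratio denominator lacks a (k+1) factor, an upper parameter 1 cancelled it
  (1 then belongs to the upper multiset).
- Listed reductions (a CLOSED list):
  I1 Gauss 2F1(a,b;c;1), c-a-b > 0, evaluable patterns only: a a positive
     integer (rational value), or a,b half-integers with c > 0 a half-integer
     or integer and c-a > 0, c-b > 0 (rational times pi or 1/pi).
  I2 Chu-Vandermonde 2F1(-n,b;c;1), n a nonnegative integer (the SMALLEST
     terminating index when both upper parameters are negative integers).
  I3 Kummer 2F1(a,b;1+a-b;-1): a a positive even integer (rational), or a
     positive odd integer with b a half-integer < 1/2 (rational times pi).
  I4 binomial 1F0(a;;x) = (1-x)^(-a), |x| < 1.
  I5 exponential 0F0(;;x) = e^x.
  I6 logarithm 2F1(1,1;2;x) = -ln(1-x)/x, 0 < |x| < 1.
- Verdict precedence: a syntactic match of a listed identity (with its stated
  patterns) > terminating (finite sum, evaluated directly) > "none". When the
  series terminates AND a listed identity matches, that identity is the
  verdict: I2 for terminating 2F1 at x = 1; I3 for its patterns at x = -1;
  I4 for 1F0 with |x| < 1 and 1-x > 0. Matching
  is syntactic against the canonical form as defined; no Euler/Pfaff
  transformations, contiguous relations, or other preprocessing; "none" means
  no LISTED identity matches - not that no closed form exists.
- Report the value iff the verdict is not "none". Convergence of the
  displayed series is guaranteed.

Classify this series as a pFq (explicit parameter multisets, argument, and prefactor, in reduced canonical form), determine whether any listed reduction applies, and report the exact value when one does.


This is -8/7 * 1F0(7/5; -; 1/4) in reduced canonical form. Verdict: the I4 binomial reduction matches (the 1F0 binomial series: exponent -7/5, x = 1/4). Exact value: (-8/7) * (3/4)^(-7/5).

Key step: with t_0 = -8/7, (1)_k (prefactor -8/7) is k! itself.
Term ratio: r(k) = (1/4) * (k+7/5) / [(k+1)] - poly over poly, x = (1/4) from leading terms; C = -8/7 at k = 0.


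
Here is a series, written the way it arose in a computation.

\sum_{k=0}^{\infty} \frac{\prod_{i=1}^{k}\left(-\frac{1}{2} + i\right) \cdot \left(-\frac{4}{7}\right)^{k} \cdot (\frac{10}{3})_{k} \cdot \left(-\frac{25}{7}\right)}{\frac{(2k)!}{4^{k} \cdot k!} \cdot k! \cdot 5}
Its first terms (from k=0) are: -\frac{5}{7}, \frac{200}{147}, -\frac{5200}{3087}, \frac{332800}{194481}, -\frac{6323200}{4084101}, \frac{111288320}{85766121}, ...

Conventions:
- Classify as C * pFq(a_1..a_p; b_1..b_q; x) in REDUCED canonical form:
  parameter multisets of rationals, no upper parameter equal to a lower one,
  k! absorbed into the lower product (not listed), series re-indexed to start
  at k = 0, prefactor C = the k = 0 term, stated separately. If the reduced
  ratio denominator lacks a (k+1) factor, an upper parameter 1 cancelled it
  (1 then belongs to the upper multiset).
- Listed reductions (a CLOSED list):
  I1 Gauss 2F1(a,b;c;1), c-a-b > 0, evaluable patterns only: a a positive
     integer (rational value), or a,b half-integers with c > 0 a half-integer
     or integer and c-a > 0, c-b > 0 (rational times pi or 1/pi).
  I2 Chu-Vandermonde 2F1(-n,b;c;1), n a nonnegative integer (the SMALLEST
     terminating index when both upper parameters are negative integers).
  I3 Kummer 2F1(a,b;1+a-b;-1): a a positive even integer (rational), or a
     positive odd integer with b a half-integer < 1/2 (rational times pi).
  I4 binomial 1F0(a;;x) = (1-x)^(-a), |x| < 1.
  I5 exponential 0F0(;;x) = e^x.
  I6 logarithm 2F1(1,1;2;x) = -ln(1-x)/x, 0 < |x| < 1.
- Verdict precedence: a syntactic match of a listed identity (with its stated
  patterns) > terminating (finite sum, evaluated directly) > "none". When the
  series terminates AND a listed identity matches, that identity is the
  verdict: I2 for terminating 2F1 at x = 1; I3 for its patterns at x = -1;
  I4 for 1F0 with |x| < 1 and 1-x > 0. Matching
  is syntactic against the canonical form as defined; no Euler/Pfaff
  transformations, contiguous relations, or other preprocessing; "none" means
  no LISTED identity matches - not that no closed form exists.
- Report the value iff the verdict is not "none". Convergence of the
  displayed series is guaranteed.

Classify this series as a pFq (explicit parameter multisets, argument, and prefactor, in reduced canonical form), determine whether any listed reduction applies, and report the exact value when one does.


The series (x = -\frac{4}{7}) is 1F0: upper {\frac{10}{3}}, lower {-}, prefactor -\frac{5}{7}. Verdict at x = -\frac{4}{7}: the binomial series (I4) matches (the 1F0 binomial series: exponent -10/3, x = -\frac{4}{7}). Exact value: \left(-\frac{5}{7}\right) \cdot \left(\frac{11}{7}\right)^{-\frac{10}{3}}.

Key observation: t_0 being -\frac{5}{7}, the running product (C = -5/7, x = -4/7) telescopes to a rising factorial.
Term ratio: r(k) = -\frac{4}{7} * (k+\frac{10}{3}) / [(k+1)] - poly over poly, x = -\frac{4}{7} from leading terms; C = -\frac{5}{7} at k = 0.


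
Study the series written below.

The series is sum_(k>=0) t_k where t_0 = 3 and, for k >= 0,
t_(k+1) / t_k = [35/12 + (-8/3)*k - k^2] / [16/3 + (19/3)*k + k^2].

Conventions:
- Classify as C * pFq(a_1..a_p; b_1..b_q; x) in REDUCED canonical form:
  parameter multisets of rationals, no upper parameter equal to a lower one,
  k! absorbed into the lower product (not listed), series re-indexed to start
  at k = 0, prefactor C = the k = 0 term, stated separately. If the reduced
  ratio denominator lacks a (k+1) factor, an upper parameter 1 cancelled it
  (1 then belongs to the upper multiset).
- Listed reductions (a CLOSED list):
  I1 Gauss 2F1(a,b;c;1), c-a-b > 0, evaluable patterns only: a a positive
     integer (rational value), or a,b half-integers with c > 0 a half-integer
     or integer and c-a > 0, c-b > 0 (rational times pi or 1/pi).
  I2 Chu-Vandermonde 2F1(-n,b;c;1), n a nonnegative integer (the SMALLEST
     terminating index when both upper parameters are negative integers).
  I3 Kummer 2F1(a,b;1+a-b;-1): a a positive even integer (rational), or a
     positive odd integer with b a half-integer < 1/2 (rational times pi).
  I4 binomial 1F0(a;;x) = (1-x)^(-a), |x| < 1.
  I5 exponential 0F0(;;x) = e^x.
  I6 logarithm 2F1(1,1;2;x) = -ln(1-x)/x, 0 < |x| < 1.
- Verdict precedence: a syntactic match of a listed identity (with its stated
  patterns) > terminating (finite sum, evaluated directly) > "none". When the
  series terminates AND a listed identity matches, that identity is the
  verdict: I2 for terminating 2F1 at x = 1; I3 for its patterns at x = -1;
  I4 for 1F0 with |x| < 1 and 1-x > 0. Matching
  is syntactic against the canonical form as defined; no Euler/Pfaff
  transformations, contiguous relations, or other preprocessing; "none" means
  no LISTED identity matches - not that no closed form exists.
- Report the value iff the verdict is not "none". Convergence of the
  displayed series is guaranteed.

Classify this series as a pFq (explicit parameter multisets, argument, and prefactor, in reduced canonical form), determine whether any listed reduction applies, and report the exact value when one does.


x = -1 here; the reduced form reads 2F1, upper {-5/6, 7/2}, lower {16/3}, C = 3. Verdict: none - this 2F1 at x = -1 matches no listed pattern, and upper {-5/6, 7/2} holds no stopper.

Key step: t_0 = 3 here, and factor the ratio over Q (C = 3, x = -1): negated roots = parameters.
Ratio: r(k) = (-1) * (k-5/6) (k+7/2) / [(k+16/3) (k+1)] - rational in k. x = (-1); t_0 = 3; negate the roots.


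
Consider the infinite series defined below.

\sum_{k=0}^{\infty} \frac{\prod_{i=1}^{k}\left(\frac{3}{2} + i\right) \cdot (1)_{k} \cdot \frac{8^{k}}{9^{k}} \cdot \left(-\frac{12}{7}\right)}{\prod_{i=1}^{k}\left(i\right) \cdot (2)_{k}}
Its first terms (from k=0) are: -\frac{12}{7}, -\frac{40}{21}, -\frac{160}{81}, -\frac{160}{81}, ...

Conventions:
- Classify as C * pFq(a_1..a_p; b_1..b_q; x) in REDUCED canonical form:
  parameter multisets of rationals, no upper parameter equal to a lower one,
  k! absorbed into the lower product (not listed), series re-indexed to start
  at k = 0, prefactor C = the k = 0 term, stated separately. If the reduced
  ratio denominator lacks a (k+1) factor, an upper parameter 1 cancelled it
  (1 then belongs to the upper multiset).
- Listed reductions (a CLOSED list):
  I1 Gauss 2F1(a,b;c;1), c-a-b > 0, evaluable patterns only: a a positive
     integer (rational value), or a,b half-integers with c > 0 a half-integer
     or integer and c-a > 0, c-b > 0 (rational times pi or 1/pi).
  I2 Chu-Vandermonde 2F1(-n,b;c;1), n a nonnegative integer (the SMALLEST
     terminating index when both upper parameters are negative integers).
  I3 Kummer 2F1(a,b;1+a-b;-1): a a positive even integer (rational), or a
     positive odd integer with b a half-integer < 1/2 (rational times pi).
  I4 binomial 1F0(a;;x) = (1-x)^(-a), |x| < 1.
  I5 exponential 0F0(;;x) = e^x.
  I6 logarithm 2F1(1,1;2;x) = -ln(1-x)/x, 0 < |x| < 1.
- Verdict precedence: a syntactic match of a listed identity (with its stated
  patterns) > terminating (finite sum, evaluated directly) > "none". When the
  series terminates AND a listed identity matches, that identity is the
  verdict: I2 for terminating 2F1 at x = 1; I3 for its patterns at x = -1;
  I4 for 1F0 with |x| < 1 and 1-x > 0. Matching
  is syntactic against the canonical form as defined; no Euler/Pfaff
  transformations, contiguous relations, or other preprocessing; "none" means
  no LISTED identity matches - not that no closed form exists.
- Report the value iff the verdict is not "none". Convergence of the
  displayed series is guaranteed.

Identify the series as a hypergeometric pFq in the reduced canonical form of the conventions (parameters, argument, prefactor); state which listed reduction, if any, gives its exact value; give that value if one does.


Prefactor -\frac{12}{7}, argument \frac{8}{9}: 2F1 with upper {1, \frac{5}{2}} over lower {2}. Verdict: none. Every listed pattern misses the 2F1 form at \frac{8}{9}, upper {1, \frac{5}{2}}.

The tell: from the first term -\frac{12}{7}: the running product (C = -12/7) telescopes to a rising factorial.
Adjacent-term ratio: r(k) = \frac{8}{9} * (k+1) (k+\frac{5}{2}) / [(k+2) (k+1)] - rational in k. x = \frac{8}{9}; t_0 = -\frac{12}{7}; negate the roots.


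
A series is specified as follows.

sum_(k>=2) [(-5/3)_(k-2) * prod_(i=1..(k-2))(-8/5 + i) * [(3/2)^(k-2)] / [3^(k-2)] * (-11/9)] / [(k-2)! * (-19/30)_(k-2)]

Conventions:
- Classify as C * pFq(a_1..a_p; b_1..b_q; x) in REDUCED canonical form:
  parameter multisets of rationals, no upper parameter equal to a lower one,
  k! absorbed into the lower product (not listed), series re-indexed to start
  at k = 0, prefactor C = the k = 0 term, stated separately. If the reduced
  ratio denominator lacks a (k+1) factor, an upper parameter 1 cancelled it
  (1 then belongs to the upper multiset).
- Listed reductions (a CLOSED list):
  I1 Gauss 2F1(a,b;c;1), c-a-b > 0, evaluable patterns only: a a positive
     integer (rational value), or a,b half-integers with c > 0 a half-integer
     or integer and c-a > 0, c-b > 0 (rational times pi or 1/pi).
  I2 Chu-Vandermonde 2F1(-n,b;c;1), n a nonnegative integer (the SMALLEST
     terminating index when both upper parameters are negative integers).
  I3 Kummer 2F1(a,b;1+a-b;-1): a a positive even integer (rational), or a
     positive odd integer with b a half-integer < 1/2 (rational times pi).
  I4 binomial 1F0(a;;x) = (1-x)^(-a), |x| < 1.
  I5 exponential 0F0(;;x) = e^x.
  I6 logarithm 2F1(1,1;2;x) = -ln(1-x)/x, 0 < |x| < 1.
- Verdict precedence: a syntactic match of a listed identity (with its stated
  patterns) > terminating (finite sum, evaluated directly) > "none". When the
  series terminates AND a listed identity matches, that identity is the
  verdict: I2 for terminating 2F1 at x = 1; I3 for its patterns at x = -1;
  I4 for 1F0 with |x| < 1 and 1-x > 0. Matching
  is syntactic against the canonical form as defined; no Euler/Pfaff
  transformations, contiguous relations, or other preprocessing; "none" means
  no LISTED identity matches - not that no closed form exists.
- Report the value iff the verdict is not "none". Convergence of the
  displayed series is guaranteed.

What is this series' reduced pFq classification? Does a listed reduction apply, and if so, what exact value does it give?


Canonical form: C = -11/9 times 2F1 with upper {-5/3, -3/5}, lower {-19/30}, x = 1/2. Verdict: no listed reduction: x = 1/2 and upper {-5/3, -3/5} fail every I1-I6 pattern.

The tell: t_0 = -11/9 here, and the running product (C = -11/9) telescopes to a rising factorial.
Ratio: r(k) = (1/2) * (k-5/3) (k-3/5) / [(k-19/30) (k+1)] - rational; roots negated = parameters, x = (1/2), C = -11/9.


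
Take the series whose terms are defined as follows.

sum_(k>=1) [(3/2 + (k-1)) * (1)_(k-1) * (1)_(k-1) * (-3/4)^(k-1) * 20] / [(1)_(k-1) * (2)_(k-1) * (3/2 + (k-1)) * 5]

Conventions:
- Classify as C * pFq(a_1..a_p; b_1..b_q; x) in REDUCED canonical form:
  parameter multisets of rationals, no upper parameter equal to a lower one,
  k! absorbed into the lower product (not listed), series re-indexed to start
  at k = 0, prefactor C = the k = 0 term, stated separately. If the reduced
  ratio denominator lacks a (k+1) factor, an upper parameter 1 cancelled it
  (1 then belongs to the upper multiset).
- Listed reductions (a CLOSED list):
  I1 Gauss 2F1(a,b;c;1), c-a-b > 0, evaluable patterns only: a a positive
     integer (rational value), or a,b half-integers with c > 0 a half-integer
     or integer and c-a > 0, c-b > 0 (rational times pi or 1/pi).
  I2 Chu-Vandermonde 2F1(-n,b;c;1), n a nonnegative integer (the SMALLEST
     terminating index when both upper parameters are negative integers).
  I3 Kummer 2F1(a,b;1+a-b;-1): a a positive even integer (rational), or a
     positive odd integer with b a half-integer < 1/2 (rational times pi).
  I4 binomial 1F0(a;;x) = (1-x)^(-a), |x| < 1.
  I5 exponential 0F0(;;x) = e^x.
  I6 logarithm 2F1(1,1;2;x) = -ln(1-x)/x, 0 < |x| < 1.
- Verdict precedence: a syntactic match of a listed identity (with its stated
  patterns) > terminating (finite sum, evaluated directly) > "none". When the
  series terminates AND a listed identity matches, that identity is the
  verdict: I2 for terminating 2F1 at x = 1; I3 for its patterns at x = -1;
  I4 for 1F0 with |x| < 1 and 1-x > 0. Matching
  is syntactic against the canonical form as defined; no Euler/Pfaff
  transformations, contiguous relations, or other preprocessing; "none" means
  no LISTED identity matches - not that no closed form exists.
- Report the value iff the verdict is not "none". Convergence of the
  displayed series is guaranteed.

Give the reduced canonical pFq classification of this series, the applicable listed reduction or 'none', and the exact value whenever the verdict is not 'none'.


Reduced: x = -3/4, 2F1, upper = {1, 1}, lower = {2}, C = 4. Verdict: this is logarithm (I6) (the logarithm: parameters (1,1;2), x = -3/4). Sum: (16/3) * ln(7/4).

The tell: x = (-3/4) and k + 3/2 divides numerator and denominator alike; C = 4 after cancelling.
Consecutive-term ratio: r(k) = (-3/4) * (k+1) (k+1) / [(k+2) (k+1)] - poly over poly, x = (-3/4) from leading terms; C = 4 at k = 0.


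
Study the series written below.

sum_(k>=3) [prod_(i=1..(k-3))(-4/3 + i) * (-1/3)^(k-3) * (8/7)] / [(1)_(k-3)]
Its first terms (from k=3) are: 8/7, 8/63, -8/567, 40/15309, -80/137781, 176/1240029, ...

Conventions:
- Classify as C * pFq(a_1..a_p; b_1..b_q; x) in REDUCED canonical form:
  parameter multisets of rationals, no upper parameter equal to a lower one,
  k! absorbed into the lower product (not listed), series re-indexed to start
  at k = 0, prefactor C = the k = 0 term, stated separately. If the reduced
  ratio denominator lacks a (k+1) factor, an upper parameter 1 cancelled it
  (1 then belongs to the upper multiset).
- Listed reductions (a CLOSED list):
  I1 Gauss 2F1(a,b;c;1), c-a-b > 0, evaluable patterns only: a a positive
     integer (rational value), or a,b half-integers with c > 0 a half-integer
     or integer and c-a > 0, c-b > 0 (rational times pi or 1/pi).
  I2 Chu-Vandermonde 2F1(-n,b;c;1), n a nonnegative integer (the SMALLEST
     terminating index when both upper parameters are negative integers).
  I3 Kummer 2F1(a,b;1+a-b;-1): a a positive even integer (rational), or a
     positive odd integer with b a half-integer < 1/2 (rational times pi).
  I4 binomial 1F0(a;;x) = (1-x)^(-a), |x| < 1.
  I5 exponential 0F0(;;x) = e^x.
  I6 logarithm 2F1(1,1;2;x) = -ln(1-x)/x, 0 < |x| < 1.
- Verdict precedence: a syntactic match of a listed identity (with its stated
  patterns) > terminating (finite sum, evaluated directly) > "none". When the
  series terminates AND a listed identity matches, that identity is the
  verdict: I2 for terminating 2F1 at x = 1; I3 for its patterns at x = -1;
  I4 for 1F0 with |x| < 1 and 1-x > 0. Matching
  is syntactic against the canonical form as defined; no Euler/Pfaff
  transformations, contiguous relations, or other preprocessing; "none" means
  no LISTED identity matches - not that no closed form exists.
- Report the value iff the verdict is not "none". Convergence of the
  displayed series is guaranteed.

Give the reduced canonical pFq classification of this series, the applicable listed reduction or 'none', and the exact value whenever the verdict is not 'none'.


Key step: with t_0 = 8/7, the running product (prefactor 8/7) telescopes to a rising factorial.
Adjacent-term ratio: r(k) = (-1/3) * (k-1/3) / [(k+1)] - rational in k. x = (-1/3); t_0 = 8/7; negate the roots.

With C = 8/7: the canonical form is 1F0(-1/3; -; -1/3). Verdict: binomial (I4) applies (the 1F0 binomial series: exponent 1/3, x = -1/3). Value: (8/7) * (4/3)^(1/3).


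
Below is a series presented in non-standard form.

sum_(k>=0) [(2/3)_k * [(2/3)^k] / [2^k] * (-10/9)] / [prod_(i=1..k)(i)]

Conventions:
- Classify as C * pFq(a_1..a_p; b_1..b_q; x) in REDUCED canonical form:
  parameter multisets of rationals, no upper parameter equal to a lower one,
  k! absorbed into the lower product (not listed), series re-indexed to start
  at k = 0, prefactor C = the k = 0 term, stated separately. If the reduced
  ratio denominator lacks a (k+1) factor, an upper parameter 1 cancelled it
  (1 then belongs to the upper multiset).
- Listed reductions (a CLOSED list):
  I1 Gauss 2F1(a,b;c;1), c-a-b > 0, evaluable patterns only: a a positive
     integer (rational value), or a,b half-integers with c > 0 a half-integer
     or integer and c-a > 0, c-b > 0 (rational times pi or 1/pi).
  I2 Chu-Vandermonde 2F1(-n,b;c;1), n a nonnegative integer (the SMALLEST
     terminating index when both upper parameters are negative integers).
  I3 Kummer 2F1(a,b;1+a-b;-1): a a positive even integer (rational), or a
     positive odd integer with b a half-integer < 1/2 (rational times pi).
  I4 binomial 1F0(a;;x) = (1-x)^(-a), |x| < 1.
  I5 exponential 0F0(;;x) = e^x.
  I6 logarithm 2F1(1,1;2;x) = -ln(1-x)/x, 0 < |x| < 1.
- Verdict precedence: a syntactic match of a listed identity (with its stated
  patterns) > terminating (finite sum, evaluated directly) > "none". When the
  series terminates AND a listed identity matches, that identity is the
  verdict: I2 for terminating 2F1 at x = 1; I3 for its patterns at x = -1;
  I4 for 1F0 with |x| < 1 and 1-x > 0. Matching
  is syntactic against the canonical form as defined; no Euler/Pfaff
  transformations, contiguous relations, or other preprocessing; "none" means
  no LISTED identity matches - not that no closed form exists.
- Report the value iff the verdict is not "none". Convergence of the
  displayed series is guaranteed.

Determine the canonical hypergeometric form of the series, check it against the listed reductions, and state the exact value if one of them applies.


The series (x = 1/3) is 1F0: upper {2/3}, lower {-}, prefactor -10/9. Verdict: this is the binomial series (I4) (the 1F0 binomial series: exponent -2/3, x = 1/3). Value: (-10/9) * (2/3)^(-2/3).

Key observation: t_0 being -10/9, the two k-th powers (C = -10/9) combine into one argument.
Consecutive-term ratio: r(k) = (1/3) * (k+2/3) / [(k+1)] - rational in k, leading ratio (1/3); with t_0 = -10/9, classification follows.


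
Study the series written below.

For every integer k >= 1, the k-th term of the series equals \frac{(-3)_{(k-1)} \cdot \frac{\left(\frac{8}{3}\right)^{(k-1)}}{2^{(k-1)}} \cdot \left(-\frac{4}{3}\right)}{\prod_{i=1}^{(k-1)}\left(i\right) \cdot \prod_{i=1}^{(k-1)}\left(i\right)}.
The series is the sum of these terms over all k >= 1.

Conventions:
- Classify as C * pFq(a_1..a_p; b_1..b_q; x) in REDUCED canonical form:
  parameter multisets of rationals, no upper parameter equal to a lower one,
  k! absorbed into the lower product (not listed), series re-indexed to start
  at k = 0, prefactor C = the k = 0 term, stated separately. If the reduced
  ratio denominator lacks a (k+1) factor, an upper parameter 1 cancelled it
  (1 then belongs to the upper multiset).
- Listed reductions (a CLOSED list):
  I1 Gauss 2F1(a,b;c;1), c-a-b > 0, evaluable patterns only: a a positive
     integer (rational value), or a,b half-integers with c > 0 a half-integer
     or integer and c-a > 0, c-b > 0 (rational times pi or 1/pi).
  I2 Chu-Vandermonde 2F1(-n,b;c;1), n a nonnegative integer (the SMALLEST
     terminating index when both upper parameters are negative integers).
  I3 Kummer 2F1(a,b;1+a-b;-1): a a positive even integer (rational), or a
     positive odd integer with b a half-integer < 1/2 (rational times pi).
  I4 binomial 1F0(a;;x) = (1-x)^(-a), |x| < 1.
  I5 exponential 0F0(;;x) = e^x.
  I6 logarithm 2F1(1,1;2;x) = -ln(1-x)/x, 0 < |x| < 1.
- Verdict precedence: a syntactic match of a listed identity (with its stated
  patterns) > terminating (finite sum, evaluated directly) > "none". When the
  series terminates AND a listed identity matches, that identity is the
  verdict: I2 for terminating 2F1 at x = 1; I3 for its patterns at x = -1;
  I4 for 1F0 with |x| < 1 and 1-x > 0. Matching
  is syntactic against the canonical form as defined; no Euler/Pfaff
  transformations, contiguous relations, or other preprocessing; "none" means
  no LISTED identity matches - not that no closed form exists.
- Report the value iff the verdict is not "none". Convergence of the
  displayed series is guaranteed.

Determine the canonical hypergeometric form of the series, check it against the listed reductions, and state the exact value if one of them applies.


This is -\frac{4}{3} * 1F1(-3; 1; \frac{4}{3}) in reduced canonical form. Verdict: terminating (-3 upstairs). 4 nonzero terms in all; added directly. Exact value: \frac{236}{243}.

Key step: x = \frac{4}{3} and the product of the first k integers (C = -4/3) is k!.
Adjacent-term ratio: r(k) = \frac{4}{3} * (k-3) / [(k+1) (k+1)] - poly over poly, x = \frac{4}{3} from leading terms; C = -\frac{4}{3} at k = 0.


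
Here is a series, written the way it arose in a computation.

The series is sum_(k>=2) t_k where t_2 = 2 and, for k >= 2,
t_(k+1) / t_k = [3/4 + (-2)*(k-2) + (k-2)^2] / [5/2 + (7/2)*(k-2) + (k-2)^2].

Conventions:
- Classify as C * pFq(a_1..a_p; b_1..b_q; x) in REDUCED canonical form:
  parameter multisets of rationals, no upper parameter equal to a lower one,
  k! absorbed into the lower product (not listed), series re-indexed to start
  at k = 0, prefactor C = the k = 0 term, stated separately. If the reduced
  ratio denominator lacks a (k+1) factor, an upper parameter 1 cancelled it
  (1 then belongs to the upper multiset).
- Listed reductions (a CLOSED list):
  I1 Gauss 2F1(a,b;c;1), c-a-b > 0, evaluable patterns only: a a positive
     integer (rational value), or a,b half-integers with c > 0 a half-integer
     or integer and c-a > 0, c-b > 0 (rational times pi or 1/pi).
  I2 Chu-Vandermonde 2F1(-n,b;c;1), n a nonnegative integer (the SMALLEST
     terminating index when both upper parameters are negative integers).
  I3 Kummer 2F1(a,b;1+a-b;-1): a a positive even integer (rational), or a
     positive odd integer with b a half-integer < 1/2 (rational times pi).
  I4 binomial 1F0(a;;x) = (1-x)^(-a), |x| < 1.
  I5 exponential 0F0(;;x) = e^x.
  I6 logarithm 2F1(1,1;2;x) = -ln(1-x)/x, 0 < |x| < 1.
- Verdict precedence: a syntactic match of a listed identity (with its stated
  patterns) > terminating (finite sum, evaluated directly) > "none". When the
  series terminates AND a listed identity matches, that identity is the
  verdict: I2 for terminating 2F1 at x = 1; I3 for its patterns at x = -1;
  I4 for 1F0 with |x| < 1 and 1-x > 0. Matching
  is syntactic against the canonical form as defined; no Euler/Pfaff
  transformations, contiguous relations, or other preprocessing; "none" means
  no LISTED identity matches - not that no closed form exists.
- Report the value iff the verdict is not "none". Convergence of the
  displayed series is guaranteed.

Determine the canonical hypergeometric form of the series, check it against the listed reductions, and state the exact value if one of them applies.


At argument 1: a 2F1 with upper {-3/2, -1/2}, lower {5/2}, scaled by C = 2. Verdict at x = 1: Gauss (I1, half-integer pattern) matches (x = 1; upper {-3/2, -1/2} half-integers, c = 5/2 in the evaluable pattern). Hence: (105/128) * pi.

First insight: t_0 being 2, factor the ratio over Q (C = 2, x = 1): negated roots = parameters.
Term ratio: r(k) = 1 * (k-3/2) (k-1/2) / [(k+5/2) (k+1)] - rational in k, leading ratio 1; with t_0 = 2, classification follows.


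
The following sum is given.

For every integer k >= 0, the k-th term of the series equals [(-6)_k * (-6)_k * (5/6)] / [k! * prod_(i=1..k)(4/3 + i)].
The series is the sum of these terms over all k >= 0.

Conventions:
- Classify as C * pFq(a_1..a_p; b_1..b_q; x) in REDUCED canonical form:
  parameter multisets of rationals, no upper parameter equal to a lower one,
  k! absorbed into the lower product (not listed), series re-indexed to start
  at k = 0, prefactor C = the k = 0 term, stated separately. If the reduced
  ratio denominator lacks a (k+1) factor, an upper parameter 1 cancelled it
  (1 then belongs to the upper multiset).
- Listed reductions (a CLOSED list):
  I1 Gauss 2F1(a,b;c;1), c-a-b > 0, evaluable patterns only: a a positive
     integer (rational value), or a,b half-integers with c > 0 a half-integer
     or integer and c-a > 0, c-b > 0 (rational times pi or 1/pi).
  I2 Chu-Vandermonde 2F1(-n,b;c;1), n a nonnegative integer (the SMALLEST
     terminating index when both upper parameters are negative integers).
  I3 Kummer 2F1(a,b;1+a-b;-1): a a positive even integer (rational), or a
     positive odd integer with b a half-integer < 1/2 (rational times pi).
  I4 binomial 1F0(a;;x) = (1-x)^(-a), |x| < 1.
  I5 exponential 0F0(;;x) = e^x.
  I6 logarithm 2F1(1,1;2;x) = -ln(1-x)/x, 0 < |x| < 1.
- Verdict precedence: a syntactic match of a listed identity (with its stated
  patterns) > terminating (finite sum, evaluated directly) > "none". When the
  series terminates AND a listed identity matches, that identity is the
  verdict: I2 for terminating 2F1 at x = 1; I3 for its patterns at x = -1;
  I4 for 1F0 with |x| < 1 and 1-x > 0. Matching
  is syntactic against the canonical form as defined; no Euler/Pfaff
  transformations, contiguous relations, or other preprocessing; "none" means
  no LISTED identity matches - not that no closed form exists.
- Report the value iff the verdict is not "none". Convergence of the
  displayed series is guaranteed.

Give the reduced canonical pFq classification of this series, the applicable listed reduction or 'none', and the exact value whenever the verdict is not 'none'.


x = 1 here; the reduced form reads 2F1, upper {-6, -6}, lower {7/3}, C = 5/6. Verdict at x = 1: Vandermonde's identity (I2) matches (terminating 2F1 at x = 1 with n = 6, b = -6, c = 7/3). Its exact value is 2437375/16302.

Key step: from the first term 5/6: the lower running product (prefactor 5/6) is a rising factorial.
Step ratio: r(k) = 1 * (k-6) (k-6) / [(k+7/3) (k+1)] - rational in k. x = 1; t_0 = 5/6; negate the roots.


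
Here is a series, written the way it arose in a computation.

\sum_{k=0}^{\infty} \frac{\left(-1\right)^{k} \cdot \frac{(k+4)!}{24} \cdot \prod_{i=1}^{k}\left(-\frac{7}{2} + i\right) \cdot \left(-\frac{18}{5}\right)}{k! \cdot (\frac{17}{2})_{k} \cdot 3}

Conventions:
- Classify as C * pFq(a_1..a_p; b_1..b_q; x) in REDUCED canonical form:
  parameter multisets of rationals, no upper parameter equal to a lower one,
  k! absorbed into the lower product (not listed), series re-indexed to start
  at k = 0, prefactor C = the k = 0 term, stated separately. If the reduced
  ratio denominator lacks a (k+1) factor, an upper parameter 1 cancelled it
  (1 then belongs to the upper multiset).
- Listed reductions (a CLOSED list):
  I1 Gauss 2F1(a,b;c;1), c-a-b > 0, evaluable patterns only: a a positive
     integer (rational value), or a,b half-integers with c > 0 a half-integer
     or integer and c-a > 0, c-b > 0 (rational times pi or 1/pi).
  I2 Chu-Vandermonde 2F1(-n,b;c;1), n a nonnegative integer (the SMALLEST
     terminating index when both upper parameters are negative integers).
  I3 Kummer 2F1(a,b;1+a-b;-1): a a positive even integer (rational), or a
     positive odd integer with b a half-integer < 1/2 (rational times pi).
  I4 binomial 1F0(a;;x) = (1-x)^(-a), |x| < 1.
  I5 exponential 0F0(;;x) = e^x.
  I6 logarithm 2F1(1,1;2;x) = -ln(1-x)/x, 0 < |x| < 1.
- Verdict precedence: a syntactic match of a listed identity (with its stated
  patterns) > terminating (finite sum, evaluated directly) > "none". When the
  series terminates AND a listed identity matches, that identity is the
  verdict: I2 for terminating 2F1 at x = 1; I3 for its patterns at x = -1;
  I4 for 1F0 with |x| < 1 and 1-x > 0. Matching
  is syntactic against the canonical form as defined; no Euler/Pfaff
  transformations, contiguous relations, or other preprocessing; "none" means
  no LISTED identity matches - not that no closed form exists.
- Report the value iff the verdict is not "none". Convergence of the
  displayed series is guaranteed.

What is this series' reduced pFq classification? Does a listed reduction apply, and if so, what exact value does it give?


The tell: t_0 = -\frac{6}{5} here, and the factorial ratio (C = -6/5) (k+a-1)!/(a-1)! is a rising factorial (a)_k.
Term ratio: r(k) = -1 * (k-\frac{5}{2}) (k+5) / [(k+\frac{17}{2}) (k+1)] - rational in k, leading ratio -1; with t_0 = -\frac{6}{5}, classification follows.

Classification (C = -\frac{6}{5}): 2F1 with upper {-\frac{5}{2}, 5}, lower {\frac{17}{2}}, argument x = -1. Verdict: Kummer (I3) applies (x = -1; c = \frac{17}{2} equals 1+a-b for upper {-\frac{5}{2}, 5}: listed pattern). Sum: \left(-\frac{81081}{65536}\right) \cdot \pi.


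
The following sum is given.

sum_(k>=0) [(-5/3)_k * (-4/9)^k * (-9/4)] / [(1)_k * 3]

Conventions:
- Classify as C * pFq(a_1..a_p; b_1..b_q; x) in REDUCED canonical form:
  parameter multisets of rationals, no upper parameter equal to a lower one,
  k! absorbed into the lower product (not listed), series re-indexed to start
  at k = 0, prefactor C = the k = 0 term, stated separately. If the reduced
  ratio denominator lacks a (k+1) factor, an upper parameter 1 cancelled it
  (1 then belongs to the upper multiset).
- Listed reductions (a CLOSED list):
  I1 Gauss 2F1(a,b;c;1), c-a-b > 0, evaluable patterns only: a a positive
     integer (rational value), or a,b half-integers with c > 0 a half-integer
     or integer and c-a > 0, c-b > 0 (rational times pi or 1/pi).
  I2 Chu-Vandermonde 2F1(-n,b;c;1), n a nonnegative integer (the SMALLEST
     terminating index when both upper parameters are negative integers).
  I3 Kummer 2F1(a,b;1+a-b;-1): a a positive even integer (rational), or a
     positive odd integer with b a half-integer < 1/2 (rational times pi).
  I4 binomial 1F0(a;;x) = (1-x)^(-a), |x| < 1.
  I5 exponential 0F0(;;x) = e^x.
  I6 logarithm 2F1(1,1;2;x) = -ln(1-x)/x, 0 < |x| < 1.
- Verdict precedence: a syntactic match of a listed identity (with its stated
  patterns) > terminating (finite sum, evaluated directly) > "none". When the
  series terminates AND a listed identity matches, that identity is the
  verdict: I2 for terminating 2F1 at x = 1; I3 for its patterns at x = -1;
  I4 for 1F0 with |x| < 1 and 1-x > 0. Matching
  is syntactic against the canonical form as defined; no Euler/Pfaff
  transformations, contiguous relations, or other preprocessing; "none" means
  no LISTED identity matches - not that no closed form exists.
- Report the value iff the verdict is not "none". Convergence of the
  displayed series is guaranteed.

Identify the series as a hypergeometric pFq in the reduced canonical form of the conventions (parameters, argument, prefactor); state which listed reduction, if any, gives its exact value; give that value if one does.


Classification (C = -3/4): 1F0 with upper {-5/3}, lower {-}, argument x = -4/9. Verdict (x = -4/9): the binomial series (I4) applies (the 1F0 binomial series: exponent 5/3, x = -4/9). Its exact value is (-3/4) * (13/9)^(5/3).

Key observation: t_0 being -3/4, the constant factors (C = -3/4) combine into one prefactor.
Consecutive-term ratio: r(k) = (-4/9) * (k-5/3) / [(k+1)] - poly over poly, x = (-4/9) from leading terms; C = -3/4 at k = 0.


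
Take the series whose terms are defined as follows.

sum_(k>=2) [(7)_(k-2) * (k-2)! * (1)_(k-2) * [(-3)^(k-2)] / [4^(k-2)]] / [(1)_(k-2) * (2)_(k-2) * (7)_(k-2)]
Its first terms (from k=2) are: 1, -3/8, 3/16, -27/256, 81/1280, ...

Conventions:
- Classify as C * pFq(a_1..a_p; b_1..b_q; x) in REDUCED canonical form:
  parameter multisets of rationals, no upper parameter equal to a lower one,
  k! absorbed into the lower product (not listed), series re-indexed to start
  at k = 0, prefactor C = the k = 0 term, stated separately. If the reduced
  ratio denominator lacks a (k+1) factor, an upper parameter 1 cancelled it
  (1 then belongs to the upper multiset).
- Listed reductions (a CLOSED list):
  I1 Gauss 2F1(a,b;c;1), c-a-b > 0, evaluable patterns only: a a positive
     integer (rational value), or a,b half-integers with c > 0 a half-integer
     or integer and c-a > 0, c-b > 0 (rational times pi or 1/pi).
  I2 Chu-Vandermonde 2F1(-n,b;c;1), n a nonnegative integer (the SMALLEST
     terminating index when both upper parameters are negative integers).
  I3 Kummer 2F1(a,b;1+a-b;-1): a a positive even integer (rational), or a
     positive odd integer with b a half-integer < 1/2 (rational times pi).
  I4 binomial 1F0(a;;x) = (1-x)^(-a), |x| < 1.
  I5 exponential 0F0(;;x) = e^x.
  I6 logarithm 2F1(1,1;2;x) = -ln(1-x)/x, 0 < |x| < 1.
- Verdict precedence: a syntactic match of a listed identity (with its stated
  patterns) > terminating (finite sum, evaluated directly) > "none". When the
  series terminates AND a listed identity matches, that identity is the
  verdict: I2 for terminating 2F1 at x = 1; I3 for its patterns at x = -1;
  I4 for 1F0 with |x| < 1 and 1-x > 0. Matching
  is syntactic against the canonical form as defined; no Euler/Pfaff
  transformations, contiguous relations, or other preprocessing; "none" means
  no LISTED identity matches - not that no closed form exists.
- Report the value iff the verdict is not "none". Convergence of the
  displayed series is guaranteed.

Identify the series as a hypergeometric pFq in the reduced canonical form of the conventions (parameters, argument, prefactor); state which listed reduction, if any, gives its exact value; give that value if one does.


Canonical form: C = 1 times 2F1 with upper {1, 1}, lower {2}, x = -3/4. Verdict (x = -3/4): the I6 logarithm reduction applies (the logarithm: parameters (1,1;2), x = -3/4). Its exact value is (4/3) * ln(7/4).

Structural cue: from the first term 1: the factorial ratio (C = 1) (k+a-1)!/(a-1)! is a rising factorial (a)_k.
Adjacent-term ratio: r(k) = (-3/4) * (k+1) (k+1) / [(k+2) (k+1)] - rational in k. x = (-3/4); t_0 = 1; negate the roots.
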